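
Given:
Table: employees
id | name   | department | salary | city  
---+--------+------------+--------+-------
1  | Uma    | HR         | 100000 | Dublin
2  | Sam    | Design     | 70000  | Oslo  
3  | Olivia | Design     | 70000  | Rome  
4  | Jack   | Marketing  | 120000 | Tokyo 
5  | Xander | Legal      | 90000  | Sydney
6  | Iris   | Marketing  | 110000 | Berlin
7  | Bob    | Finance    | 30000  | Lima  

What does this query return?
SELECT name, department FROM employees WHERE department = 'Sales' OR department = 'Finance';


Filtering: department = 'Sales' OR 'Finance'
Matching: 1 rows

1 rows:
Bob, Finance


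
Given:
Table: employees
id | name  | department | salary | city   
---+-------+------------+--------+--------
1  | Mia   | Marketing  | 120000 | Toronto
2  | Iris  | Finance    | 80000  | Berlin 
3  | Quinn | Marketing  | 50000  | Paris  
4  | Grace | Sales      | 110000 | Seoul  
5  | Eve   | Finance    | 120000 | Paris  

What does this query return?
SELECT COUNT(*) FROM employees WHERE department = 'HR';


Counting rows where department = 'HR'


0


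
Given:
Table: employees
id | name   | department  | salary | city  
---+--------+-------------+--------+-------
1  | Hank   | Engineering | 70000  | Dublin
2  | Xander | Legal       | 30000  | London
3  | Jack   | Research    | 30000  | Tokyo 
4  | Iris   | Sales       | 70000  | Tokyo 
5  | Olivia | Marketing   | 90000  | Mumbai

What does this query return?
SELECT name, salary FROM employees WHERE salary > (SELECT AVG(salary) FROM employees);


Subquery: AVG(salary) = 58000.0
Filtering: salary > 58000.0
  Hank (70000) -> MATCH
  Iris (70000) -> MATCH
  Olivia (90000) -> MATCH


3 rows:
Hank, 70000
Iris, 70000
Olivia, 90000


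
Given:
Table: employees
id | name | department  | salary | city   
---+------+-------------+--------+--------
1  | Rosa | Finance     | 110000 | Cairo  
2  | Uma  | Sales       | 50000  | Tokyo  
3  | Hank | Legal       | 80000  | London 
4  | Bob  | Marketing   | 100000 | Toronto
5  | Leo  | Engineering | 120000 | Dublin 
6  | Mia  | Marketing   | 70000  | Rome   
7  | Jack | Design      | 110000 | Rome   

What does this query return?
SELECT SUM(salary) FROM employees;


SUM(salary) = 110000 + 50000 + 80000 + 100000 + 120000 + 70000 + 110000 = 640000

640000


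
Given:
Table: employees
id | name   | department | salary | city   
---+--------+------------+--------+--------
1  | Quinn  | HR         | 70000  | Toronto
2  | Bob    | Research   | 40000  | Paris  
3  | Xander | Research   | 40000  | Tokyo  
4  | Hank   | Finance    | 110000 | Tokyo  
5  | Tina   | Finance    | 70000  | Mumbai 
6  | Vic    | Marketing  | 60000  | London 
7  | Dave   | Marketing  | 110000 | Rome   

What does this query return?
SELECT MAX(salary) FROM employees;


Salaries: 70000, 40000, 40000, 110000, 70000, 60000, 110000
MAX = 110000

110000


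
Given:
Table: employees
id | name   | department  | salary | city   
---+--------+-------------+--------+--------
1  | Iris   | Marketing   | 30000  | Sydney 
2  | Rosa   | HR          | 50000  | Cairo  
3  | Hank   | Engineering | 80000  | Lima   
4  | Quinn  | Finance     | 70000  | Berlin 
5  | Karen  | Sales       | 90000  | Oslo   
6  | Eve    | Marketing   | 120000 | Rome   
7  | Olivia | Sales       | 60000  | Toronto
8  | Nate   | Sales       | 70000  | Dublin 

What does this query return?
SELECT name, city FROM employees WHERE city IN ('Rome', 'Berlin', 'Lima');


Filtering: city IN ('Rome', 'Berlin', 'Lima')
Matching: 3 rows

3 rows:
Hank, Lima
Quinn, Berlin
Eve, Rome


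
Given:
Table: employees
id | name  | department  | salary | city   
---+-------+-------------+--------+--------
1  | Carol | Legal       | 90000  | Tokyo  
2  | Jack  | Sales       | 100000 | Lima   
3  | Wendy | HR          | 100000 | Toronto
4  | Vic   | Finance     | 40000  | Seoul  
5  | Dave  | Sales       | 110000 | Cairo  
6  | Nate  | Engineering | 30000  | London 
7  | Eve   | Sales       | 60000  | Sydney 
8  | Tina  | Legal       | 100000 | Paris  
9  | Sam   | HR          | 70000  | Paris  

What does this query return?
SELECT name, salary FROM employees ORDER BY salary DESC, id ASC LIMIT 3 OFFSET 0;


Sort by salary DESC (id ASC tiebreak), then skip 0 and take 3
Rows 1 through 3

3 rows:
Dave, 110000
Jack, 100000
Wendy, 100000


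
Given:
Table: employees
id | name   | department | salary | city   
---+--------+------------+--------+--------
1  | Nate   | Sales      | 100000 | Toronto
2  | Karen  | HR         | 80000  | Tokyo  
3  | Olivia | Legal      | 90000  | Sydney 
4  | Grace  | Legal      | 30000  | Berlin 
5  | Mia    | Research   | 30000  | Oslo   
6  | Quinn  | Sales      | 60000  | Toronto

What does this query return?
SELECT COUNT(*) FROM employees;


COUNT(*) counts all rows

6


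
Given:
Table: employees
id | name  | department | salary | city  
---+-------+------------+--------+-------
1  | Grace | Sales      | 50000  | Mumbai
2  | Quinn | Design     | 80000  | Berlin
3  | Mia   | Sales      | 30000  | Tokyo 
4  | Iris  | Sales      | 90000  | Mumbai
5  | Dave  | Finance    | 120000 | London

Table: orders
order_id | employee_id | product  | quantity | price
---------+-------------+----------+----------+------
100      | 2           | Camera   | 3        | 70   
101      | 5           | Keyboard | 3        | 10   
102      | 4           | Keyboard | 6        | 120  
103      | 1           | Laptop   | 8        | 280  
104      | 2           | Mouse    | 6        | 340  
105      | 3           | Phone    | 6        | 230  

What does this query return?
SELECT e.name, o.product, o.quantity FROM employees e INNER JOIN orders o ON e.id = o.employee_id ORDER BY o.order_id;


Joining employees.id = orders.employee_id:
  employee Quinn (id=2) -> order Camera
  employee Dave (id=5) -> order Keyboard
  employee Iris (id=4) -> order Keyboard
  employee Grace (id=1) -> order Laptop
  employee Quinn (id=2) -> order Mouse
  employee Mia (id=3) -> order Phone


6 rows:
Quinn, Camera, 3
Dave, Keyboard, 3
Iris, Keyboard, 6
Grace, Laptop, 8
Quinn, Mouse, 6
Mia, Phone, 6


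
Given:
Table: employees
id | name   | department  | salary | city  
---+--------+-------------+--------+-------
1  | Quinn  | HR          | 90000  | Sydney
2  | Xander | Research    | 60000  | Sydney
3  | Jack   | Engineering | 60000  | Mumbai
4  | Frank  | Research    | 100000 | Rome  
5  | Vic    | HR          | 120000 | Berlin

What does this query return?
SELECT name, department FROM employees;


Projecting columns: name, department

5 rows:
Quinn, HR
Xander, Research
Jack, Engineering
Frank, Research
Vic, HR


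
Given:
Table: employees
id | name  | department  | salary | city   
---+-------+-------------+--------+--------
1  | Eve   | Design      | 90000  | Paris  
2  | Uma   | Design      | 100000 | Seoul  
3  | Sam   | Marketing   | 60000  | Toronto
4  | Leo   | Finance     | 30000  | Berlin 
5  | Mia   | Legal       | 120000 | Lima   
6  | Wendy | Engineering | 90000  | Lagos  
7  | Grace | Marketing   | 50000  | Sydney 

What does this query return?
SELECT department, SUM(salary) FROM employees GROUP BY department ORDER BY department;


Summing salary within each department:
  Design: 90000 + 100000 = 190000
  Engineering: 90000 = 90000
  Finance: 30000 = 30000
  Legal: 120000 = 120000
  Marketing: 60000 + 50000 = 110000


5 groups:
Design, 190000
Engineering, 90000
Finance, 30000
Legal, 120000
Marketing, 110000


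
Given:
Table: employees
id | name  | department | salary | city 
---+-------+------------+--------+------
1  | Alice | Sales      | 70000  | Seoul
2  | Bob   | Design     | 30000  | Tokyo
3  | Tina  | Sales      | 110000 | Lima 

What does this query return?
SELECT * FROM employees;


SELECT * returns all 3 rows with all columns

3 rows:
1, Alice, Sales, 70000, Seoul
2, Bob, Design, 30000, Tokyo
3, Tina, Sales, 110000, Lima


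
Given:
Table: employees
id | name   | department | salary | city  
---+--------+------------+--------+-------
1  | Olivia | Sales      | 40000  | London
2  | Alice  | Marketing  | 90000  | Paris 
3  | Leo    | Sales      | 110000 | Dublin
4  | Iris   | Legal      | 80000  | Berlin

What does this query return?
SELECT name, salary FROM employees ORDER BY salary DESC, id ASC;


Sorting by salary DESC, then id ASC for ties

4 rows:
Leo, 110000
Alice, 90000
Iris, 80000
Olivia, 40000


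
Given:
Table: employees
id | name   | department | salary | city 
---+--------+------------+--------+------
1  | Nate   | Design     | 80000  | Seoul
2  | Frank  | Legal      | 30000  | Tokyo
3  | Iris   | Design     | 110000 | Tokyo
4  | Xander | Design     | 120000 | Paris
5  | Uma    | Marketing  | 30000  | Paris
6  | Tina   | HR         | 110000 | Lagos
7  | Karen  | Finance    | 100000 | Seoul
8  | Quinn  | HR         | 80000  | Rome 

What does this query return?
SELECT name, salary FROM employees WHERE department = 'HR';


Filtering: department = 'HR'
Matching rows: 2

2 rows:
Tina, 110000
Quinn, 80000


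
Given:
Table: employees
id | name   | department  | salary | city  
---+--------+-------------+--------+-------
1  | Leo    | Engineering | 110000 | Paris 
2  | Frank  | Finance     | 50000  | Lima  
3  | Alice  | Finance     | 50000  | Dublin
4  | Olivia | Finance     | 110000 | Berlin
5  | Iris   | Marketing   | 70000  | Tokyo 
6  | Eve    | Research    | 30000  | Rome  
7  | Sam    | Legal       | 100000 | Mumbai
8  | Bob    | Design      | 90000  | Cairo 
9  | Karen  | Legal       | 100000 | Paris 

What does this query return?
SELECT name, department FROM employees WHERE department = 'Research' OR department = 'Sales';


Filtering: department = 'Research' OR 'Sales'
Matching: 1 rows

1 rows:
Eve, Research


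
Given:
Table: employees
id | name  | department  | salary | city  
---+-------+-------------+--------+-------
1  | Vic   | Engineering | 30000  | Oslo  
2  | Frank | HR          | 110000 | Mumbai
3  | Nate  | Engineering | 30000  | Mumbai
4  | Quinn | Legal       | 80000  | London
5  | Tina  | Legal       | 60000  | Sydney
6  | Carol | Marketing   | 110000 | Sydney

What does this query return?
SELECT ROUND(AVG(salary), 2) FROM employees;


SUM(salary) = 420000
COUNT = 6
ROUND(AVG, 2) = ROUND(420000 / 6, 2) = 70000.0

70000.0


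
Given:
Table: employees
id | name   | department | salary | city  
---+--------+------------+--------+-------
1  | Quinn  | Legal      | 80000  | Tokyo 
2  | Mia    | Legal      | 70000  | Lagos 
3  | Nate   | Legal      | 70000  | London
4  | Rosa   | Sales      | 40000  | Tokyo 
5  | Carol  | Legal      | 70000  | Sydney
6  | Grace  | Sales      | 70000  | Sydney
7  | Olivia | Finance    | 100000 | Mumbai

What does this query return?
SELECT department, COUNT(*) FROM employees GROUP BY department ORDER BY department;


Assigning each row to its department group:
  Quinn -> Legal
  Mia -> Legal
  Nate -> Legal
  Rosa -> Sales
  Carol -> Legal
  Grace -> Sales
  Olivia -> Finance


3 groups:
Finance, 1
Legal, 4
Sales, 2


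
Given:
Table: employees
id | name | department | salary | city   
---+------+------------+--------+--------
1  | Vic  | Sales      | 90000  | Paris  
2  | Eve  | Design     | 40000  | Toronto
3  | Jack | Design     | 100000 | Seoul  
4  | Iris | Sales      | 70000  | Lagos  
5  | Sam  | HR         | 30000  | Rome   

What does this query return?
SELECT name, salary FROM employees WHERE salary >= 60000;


Filtering: salary >= 60000
Matching: 3 rows

3 rows:
Vic, 90000
Jack, 100000
Iris, 70000


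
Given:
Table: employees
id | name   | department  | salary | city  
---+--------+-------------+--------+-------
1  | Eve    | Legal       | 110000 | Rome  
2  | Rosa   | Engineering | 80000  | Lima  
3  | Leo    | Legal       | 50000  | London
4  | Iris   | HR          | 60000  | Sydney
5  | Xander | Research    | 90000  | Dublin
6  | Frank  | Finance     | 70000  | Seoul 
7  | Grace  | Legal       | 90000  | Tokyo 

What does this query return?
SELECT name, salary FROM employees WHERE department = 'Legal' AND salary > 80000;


Filtering: department = 'Legal' AND salary > 80000
Matching: 2 rows

2 rows:
Eve, 110000
Grace, 90000


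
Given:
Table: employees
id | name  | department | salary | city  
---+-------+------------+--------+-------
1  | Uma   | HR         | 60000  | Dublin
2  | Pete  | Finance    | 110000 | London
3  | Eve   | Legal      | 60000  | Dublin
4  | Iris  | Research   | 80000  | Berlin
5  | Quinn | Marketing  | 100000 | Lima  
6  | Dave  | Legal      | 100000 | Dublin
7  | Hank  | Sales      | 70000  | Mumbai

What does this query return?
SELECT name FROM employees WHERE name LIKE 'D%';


LIKE 'D%' matches names starting with 'D'
Matching: 1

1 rows:
Dave


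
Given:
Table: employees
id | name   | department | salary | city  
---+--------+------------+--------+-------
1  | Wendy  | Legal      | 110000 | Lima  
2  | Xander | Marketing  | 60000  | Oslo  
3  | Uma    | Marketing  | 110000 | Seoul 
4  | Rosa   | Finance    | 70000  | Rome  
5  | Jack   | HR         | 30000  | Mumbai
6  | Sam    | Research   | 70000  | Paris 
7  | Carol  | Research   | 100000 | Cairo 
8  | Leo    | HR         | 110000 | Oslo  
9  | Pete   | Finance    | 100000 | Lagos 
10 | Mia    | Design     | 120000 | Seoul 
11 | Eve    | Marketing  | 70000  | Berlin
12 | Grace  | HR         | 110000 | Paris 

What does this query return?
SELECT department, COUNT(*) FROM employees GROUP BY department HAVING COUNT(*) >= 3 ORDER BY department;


Groups with count >= 3:
  HR: 3 -> PASS
  Marketing: 3 -> PASS
  Design: 1 -> filtered out
  Finance: 2 -> filtered out
  Legal: 1 -> filtered out
  Research: 2 -> filtered out


2 groups:
HR, 3
Marketing, 3


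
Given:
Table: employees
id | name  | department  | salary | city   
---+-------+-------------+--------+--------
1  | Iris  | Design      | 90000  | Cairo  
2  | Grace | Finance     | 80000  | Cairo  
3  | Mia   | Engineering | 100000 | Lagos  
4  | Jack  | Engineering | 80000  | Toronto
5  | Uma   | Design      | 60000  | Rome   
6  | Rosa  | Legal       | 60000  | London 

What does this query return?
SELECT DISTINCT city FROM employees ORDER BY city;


All 'city' values (row order): Cairo, Cairo, Lagos, Toronto, Rome, London
Removing duplicates leaves 5 unique value(s).

5 values:
Cairo
Lagos
London
Rome
Toronto


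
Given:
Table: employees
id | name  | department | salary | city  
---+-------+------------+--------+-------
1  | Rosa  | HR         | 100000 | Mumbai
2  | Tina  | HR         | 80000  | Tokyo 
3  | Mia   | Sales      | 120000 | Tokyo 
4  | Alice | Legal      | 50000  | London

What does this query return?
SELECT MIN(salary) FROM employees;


Salaries: 100000, 80000, 120000, 50000
MIN = 50000

50000


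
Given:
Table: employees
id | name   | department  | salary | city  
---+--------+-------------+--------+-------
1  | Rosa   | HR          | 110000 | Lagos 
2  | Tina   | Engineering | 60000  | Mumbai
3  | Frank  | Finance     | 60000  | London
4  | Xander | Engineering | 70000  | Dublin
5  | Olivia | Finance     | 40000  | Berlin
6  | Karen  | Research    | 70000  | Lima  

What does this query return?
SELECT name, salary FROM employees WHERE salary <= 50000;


Filtering: salary <= 50000
Matching: 1 rows

1 rows:
Olivia, 40000


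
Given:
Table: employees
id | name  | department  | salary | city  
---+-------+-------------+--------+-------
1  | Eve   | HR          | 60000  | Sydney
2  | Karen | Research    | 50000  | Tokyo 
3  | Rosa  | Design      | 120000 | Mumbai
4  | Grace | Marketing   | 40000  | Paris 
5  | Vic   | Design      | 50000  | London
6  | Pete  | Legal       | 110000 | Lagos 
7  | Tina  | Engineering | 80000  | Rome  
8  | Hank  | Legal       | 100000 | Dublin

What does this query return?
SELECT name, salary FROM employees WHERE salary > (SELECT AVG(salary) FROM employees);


Subquery: AVG(salary) = 76250.0
Filtering: salary > 76250.0
  Rosa (120000) -> MATCH
  Pete (110000) -> MATCH
  Tina (80000) -> MATCH
  Hank (100000) -> MATCH


4 rows:
Rosa, 120000
Pete, 110000
Tina, 80000
Hank, 100000


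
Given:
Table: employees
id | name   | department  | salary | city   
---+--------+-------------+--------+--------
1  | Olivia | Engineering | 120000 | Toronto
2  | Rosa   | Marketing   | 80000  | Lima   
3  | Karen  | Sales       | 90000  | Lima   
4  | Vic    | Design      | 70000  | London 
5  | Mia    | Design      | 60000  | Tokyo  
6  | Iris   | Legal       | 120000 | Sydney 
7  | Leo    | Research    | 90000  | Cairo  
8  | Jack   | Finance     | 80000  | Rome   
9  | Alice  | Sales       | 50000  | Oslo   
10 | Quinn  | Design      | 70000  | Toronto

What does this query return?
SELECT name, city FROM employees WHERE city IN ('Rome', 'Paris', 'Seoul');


Filtering: city IN ('Rome', 'Paris', 'Seoul')
Matching: 1 rows

1 rows:
Jack, Rome


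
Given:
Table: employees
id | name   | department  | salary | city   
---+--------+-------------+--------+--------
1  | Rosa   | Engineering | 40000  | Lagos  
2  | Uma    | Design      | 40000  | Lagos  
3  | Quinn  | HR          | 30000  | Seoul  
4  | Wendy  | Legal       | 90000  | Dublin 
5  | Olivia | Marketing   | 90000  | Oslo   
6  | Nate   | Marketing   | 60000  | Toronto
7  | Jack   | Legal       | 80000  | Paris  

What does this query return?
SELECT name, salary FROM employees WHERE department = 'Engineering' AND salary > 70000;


Filtering: department = 'Engineering' AND salary > 70000
Matching: 0 rows

Empty result set (0 rows)


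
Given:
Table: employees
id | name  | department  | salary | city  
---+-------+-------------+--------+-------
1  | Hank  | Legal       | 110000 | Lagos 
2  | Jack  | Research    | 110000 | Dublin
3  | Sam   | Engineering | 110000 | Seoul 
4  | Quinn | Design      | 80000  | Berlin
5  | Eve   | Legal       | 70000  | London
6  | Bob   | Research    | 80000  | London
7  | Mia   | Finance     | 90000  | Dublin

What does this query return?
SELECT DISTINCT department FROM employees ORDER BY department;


All 'department' values (row order): Legal, Research, Engineering, Design, Legal, Research, Finance
Removing duplicates leaves 5 unique value(s).

5 values:
Design
Engineering
Finance
Legal
Research


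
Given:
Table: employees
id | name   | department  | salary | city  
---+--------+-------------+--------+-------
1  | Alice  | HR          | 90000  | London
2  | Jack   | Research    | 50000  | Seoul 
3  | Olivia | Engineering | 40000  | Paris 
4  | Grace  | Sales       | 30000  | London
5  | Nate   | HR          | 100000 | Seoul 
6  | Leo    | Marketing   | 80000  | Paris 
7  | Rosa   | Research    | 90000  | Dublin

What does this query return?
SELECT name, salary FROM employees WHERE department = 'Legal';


Filtering: department = 'Legal'
Matching rows: 0

Empty result set (0 rows)


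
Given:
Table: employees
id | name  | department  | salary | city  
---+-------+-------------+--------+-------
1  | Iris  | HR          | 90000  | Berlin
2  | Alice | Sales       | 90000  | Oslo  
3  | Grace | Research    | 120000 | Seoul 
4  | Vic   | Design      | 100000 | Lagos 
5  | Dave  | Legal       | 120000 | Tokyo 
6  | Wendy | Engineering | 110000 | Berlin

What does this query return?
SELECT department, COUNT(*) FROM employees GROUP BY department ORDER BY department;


Assigning each row to its department group:
  Iris -> HR
  Alice -> Sales
  Grace -> Research
  Vic -> Design
  Dave -> Legal
  Wendy -> Engineering


6 groups:
Design, 1
Engineering, 1
HR, 1
Legal, 1
Research, 1
Sales, 1


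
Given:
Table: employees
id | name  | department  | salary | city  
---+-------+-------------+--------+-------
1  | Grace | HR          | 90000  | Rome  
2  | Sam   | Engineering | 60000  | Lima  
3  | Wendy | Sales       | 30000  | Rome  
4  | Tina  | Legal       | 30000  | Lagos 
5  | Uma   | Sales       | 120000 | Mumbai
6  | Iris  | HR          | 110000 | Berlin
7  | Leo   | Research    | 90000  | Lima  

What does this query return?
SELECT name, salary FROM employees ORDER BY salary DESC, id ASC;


Sorting by salary DESC, then id ASC for ties

7 rows:
Uma, 120000
Iris, 110000
Grace, 90000
Leo, 90000
Sam, 60000
Wendy, 30000
Tina, 30000


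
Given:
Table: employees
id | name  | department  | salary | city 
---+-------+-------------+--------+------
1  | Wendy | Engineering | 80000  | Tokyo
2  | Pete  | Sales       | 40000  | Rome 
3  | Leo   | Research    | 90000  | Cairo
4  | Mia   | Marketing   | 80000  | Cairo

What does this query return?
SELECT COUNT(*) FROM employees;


COUNT(*) counts all rows

4


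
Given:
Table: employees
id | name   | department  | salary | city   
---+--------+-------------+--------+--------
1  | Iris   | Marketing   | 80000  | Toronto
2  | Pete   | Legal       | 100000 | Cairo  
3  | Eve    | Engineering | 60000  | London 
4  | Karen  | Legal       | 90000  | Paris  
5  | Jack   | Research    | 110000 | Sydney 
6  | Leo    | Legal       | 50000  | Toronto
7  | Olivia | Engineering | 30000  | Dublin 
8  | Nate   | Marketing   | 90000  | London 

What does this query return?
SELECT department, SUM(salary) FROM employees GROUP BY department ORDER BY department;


Summing salary within each department:
  Engineering: 60000 + 30000 = 90000
  Legal: 100000 + 90000 + 50000 = 240000
  Marketing: 80000 + 90000 = 170000
  Research: 110000 = 110000


4 groups:
Engineering, 90000
Legal, 240000
Marketing, 170000
Research, 110000


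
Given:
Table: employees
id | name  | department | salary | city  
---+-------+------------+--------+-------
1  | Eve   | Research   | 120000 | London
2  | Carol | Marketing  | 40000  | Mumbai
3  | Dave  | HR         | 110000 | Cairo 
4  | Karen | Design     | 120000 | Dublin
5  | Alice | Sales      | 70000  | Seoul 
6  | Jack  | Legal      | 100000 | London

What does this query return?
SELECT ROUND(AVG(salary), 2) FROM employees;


SUM(salary) = 560000
COUNT = 6
ROUND(AVG, 2) = ROUND(560000 / 6, 2) = 93333.33

93333.33


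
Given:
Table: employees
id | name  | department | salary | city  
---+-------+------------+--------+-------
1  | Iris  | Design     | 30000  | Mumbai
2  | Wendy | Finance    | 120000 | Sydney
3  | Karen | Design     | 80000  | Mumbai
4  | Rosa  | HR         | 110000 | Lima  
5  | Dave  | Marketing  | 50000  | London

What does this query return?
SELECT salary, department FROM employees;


Projecting columns: salary, department

5 rows:
30000, Design
120000, Finance
80000, Design
110000, HR
50000, Marketing


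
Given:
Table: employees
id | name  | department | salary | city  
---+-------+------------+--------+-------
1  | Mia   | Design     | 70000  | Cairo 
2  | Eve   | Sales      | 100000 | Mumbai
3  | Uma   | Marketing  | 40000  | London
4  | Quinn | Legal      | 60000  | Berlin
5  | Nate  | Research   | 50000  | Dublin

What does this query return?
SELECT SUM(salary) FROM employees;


SUM(salary) = 70000 + 100000 + 40000 + 60000 + 50000 = 320000

320000


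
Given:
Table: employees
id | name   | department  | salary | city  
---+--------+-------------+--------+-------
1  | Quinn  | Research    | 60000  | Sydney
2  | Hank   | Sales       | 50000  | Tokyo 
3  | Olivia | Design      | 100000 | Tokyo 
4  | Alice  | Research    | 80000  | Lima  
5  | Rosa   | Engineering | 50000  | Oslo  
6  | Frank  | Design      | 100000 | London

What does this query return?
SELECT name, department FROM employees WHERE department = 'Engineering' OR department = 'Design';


Filtering: department = 'Engineering' OR 'Design'
Matching: 3 rows

3 rows:
Olivia, Design
Rosa, Engineering
Frank, Design


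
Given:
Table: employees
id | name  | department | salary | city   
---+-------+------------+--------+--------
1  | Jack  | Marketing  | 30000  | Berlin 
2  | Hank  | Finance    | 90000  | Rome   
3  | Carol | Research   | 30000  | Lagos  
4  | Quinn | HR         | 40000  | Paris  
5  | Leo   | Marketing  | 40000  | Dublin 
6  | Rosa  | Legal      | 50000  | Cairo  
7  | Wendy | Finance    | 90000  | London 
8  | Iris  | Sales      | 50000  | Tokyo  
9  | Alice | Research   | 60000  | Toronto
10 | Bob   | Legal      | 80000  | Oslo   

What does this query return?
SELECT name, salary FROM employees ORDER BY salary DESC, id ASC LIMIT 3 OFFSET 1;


Sort by salary DESC (id ASC tiebreak), then skip 1 and take 3
Rows 2 through 4

3 rows:
Wendy, 90000
Bob, 80000
Alice, 60000


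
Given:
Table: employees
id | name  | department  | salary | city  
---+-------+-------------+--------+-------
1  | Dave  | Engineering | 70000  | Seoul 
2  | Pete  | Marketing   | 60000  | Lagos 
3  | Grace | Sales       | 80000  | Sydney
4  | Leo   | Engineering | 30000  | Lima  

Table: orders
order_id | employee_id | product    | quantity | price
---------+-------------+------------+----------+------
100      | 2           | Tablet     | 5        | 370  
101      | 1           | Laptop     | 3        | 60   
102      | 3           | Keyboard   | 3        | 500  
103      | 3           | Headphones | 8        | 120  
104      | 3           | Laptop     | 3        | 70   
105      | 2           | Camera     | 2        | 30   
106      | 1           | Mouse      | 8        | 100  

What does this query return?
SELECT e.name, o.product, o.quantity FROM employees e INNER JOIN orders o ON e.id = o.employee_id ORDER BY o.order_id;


Joining employees.id = orders.employee_id:
  employee Pete (id=2) -> order Tablet
  employee Dave (id=1) -> order Laptop
  employee Grace (id=3) -> order Keyboard
  employee Grace (id=3) -> order Headphones
  employee Grace (id=3) -> order Laptop
  employee Pete (id=2) -> order Camera
  employee Dave (id=1) -> order Mouse


7 rows:
Pete, Tablet, 5
Dave, Laptop, 3
Grace, Keyboard, 3
Grace, Headphones, 8
Grace, Laptop, 3
Pete, Camera, 2
Dave, Mouse, 8


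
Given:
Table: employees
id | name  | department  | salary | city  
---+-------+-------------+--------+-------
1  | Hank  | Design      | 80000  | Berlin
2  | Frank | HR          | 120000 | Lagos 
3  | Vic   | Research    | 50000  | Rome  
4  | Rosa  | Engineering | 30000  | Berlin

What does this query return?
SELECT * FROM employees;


SELECT * returns all 4 rows with all columns

4 rows:
1, Hank, Design, 80000, Berlin
2, Frank, HR, 120000, Lagos
3, Vic, Research, 50000, Rome
4, Rosa, Engineering, 30000, Berlin


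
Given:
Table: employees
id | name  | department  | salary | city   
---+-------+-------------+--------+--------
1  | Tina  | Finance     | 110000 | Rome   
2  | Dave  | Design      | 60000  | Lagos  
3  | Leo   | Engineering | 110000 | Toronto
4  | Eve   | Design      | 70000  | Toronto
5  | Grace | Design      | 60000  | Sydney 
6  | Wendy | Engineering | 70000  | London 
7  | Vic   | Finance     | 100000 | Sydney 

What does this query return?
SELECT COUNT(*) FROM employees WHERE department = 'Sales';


Counting rows where department = 'Sales'


0


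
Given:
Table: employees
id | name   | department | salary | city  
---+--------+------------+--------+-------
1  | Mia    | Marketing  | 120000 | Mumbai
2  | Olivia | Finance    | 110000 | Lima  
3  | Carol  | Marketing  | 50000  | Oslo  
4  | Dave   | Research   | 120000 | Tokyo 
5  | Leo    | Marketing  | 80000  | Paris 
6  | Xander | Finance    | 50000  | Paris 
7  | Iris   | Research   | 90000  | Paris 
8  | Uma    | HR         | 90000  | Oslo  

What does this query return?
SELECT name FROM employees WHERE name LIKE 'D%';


LIKE 'D%' matches names starting with 'D'
Matching: 1

1 rows:
Dave


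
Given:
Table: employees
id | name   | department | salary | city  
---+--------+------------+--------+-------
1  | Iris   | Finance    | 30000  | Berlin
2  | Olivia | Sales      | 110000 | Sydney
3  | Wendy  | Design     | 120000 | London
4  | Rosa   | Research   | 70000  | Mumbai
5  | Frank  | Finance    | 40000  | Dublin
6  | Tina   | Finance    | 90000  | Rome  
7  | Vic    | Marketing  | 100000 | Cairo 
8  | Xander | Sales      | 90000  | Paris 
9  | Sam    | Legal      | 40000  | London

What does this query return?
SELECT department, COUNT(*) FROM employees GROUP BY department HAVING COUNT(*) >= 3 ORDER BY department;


Groups with count >= 3:
  Finance: 3 -> PASS
  Design: 1 -> filtered out
  Legal: 1 -> filtered out
  Marketing: 1 -> filtered out
  Research: 1 -> filtered out
  Sales: 2 -> filtered out


1 groups:
Finance, 3


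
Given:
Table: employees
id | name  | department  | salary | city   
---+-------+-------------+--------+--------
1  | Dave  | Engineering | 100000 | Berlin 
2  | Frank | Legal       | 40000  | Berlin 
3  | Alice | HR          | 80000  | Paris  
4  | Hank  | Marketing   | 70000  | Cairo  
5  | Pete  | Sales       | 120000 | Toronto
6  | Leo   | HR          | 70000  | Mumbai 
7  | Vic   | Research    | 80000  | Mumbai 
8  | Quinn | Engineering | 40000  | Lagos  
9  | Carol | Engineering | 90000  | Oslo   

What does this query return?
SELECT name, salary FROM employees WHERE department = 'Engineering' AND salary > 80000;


Filtering: department = 'Engineering' AND salary > 80000
Matching: 2 rows

2 rows:
Dave, 100000
Carol, 90000


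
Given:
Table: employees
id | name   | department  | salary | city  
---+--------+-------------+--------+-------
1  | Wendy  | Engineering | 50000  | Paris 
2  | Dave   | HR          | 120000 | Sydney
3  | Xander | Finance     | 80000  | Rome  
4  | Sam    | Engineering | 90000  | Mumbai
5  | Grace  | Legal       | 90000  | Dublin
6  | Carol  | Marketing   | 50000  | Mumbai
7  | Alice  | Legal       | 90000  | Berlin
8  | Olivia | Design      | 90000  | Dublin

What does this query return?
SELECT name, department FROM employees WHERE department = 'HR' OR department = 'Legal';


Filtering: department = 'HR' OR 'Legal'
Matching: 3 rows

3 rows:
Dave, HR
Grace, Legal
Alice, Legal


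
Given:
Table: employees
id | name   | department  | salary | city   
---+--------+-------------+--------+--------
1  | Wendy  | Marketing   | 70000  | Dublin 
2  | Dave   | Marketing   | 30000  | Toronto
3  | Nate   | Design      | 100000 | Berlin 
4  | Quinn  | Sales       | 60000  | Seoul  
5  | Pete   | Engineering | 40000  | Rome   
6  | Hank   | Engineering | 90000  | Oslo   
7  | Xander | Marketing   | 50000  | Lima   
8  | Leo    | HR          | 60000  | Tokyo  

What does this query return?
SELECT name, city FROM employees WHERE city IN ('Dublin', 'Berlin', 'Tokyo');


Filtering: city IN ('Dublin', 'Berlin', 'Tokyo')
Matching: 3 rows

3 rows:
Wendy, Dublin
Nate, Berlin
Leo, Tokyo


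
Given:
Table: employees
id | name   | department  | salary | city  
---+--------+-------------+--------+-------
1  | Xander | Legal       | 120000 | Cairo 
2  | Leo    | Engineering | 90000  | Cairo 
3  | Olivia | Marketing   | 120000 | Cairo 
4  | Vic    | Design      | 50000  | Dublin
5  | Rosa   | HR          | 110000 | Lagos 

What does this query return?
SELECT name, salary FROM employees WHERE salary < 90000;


Filtering: salary < 90000
Matching: 1 rows

1 rows:
Vic, 50000


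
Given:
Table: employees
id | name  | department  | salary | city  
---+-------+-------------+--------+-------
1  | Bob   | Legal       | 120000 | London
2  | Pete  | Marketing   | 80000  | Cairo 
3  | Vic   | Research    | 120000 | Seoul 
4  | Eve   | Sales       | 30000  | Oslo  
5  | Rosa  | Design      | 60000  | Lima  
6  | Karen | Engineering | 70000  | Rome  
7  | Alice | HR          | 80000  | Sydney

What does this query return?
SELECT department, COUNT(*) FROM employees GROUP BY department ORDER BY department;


Assigning each row to its department group:
  Bob -> Legal
  Pete -> Marketing
  Vic -> Research
  Eve -> Sales
  Rosa -> Design
  Karen -> Engineering
  Alice -> HR


7 groups:
Design, 1
Engineering, 1
HR, 1
Legal, 1
Marketing, 1
Research, 1
Sales, 1


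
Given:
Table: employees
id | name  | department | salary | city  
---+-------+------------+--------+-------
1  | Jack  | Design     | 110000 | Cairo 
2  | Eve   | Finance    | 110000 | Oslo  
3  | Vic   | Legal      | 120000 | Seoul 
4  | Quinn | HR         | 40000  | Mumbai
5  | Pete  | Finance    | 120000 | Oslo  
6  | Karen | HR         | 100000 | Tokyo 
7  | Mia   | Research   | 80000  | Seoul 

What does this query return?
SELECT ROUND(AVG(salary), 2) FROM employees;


SUM(salary) = 680000
COUNT = 7
ROUND(AVG, 2) = ROUND(680000 / 7, 2) = 97142.86

97142.86


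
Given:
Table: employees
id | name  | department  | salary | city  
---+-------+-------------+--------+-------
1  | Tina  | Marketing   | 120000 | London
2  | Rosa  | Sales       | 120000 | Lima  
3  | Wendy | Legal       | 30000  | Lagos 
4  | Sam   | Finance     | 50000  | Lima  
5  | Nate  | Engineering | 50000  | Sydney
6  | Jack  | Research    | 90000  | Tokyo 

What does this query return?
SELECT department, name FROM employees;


Projecting columns: department, name

6 rows:
Marketing, Tina
Sales, Rosa
Legal, Wendy
Finance, Sam
Engineering, Nate
Research, Jack


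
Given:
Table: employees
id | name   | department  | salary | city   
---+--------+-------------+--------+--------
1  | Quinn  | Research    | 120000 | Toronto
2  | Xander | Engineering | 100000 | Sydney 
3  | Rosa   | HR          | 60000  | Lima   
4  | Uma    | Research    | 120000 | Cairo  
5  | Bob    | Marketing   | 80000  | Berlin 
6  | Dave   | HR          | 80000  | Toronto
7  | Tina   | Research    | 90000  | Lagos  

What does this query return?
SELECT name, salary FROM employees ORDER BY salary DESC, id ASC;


Sorting by salary DESC, then id ASC for ties

7 rows:
Quinn, 120000
Uma, 120000
Xander, 100000
Tina, 90000
Bob, 80000
Dave, 80000
Rosa, 60000


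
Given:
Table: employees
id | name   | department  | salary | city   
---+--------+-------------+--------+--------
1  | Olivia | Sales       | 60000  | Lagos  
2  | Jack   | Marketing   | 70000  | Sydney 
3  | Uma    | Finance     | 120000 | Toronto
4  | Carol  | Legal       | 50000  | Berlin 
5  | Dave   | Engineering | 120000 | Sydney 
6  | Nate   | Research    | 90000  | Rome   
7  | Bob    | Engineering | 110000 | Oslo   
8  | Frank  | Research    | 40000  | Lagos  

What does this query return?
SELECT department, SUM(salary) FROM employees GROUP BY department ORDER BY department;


Summing salary within each department:
  Engineering: 120000 + 110000 = 230000
  Finance: 120000 = 120000
  Legal: 50000 = 50000
  Marketing: 70000 = 70000
  Research: 90000 + 40000 = 130000
  Sales: 60000 = 60000


6 groups:
Engineering, 230000
Finance, 120000
Legal, 50000
Marketing, 70000
Research, 130000
Sales, 60000


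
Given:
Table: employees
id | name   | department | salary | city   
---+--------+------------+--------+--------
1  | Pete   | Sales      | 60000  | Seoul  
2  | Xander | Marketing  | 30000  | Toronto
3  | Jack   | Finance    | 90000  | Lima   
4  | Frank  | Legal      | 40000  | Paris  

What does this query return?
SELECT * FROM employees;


SELECT * returns all 4 rows with all columns

4 rows:
1, Pete, Sales, 60000, Seoul
2, Xander, Marketing, 30000, Toronto
3, Jack, Finance, 90000, Lima
4, Frank, Legal, 40000, Paris


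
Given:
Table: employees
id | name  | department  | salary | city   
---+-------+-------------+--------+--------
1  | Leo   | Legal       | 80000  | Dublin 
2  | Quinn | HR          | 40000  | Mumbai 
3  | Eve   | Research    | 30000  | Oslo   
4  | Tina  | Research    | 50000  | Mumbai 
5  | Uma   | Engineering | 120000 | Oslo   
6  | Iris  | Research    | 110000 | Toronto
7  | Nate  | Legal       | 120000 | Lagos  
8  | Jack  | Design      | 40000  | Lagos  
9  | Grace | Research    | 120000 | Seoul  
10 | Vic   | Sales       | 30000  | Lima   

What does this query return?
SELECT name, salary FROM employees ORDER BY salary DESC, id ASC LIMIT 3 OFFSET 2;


Sort by salary DESC (id ASC tiebreak), then skip 2 and take 3
Rows 3 through 5

3 rows:
Grace, 120000
Iris, 110000
Leo, 80000


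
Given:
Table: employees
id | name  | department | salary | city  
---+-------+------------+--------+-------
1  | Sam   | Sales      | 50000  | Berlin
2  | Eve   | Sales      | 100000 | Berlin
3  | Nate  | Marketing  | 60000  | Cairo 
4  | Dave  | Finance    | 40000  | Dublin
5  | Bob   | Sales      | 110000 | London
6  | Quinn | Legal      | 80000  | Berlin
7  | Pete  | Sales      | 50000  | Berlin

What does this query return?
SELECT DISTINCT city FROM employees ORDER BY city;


All 'city' values (row order): Berlin, Berlin, Cairo, Dublin, London, Berlin, Berlin
Removing duplicates leaves 4 unique value(s).

4 values:
Berlin
Cairo
Dublin
London


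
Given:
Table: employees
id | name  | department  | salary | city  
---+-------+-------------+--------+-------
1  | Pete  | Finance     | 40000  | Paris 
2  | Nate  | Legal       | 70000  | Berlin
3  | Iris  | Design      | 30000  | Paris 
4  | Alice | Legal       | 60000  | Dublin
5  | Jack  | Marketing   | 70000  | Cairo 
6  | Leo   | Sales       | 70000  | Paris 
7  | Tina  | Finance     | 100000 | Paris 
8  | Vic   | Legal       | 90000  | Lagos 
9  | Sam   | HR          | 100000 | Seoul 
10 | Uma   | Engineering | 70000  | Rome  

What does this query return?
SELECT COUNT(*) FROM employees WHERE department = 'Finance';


Counting rows where department = 'Finance'
  Pete -> MATCH
  Tina -> MATCH


2


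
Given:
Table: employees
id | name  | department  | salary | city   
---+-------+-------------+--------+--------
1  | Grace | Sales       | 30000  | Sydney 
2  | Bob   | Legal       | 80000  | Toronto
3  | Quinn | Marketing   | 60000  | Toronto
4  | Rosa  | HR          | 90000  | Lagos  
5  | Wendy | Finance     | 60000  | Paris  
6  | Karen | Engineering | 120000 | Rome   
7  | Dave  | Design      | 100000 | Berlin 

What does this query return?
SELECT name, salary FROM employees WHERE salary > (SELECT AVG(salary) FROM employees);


Subquery: AVG(salary) = 77142.86
Filtering: salary > 77142.86
  Bob (80000) -> MATCH
  Rosa (90000) -> MATCH
  Karen (120000) -> MATCH
  Dave (100000) -> MATCH


4 rows:
Bob, 80000
Rosa, 90000
Karen, 120000
Dave, 100000


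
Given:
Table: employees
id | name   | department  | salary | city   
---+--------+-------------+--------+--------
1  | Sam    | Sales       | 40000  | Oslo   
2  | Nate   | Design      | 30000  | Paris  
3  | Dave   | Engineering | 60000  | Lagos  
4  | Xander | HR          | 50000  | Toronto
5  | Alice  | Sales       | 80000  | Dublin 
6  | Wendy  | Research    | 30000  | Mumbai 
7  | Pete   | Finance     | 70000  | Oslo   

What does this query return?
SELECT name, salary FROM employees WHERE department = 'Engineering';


Filtering: department = 'Engineering'
Matching rows: 1

1 rows:
Dave, 60000


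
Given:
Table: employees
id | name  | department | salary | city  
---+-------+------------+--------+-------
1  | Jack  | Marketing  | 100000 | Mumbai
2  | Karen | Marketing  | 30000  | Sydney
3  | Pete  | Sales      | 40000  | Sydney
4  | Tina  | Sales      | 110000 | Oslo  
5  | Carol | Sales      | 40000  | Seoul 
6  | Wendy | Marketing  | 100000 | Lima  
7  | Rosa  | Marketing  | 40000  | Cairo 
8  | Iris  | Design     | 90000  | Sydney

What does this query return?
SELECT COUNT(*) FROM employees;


COUNT(*) counts all rows

8


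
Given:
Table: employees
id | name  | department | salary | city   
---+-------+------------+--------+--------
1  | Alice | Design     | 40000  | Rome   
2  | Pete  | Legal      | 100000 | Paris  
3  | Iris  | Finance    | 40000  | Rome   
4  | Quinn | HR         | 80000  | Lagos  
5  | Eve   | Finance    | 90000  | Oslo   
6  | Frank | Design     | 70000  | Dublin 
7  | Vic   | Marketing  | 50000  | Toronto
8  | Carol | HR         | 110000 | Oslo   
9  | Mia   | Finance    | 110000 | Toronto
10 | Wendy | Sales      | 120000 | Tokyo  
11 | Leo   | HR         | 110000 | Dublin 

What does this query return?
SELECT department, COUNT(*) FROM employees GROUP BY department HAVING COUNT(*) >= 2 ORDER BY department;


Groups with count >= 2:
  Design: 2 -> PASS
  Finance: 3 -> PASS
  HR: 3 -> PASS
  Legal: 1 -> filtered out
  Marketing: 1 -> filtered out
  Sales: 1 -> filtered out


3 groups:
Design, 2
Finance, 3
HR, 3


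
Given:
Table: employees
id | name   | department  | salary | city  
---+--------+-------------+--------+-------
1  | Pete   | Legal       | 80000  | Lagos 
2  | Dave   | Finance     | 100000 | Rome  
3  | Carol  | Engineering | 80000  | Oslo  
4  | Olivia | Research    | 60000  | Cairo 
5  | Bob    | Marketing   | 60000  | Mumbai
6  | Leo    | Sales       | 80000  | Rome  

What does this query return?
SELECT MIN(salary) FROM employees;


Salaries: 80000, 100000, 80000, 60000, 60000, 80000
MIN = 60000

60000
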